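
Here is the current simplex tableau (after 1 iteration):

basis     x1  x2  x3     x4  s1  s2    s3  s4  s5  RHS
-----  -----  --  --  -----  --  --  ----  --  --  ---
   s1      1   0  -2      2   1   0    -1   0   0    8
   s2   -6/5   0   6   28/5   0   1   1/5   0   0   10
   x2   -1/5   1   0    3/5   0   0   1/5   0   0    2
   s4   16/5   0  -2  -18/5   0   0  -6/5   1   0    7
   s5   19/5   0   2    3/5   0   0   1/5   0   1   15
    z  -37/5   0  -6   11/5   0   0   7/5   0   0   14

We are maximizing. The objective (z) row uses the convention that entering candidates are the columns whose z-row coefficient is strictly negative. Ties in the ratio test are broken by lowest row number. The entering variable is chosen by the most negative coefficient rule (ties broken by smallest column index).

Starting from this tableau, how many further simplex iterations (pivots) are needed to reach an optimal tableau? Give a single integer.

pivot: x1 in, s4 out → z = 483/16
pivot: x3 in, s5 out → z = 325/7
pivot: s4 in, s2 out → z = 431/9
No improving column remains; optimal.

3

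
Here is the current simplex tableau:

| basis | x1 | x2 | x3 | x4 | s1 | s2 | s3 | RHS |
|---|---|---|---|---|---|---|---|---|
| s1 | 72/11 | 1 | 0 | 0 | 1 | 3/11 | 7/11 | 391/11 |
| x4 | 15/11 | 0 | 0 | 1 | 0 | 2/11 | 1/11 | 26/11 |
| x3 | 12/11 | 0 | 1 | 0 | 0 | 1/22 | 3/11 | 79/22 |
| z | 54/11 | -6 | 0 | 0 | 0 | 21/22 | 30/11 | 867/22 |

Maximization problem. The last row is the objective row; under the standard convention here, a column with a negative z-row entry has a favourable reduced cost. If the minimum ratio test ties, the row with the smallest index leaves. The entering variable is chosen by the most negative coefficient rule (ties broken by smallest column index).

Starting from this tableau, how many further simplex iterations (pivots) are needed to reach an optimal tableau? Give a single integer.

pivot: x2 in, s1 out → z = 5559/22
No improving column remains; optimal.

1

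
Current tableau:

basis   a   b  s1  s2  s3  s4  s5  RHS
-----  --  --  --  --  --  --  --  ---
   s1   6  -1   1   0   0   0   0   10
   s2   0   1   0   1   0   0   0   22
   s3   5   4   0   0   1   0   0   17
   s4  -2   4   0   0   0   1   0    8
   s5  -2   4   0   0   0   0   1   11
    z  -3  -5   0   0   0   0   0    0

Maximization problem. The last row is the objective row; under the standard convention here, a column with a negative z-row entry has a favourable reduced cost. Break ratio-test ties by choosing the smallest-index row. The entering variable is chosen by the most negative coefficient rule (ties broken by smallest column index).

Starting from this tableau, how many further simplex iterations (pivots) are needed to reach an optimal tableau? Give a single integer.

pivot: b in, s4 out → z = 10
pivot: a in, s3 out → z = 239/14
No improving column remains; optimal.

2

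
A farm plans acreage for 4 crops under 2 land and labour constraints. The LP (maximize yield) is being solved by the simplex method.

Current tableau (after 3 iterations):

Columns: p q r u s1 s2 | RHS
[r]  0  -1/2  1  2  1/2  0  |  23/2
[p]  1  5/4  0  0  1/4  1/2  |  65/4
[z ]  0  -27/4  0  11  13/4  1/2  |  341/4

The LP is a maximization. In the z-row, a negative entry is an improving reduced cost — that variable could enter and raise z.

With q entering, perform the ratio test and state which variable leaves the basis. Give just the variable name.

Ratios: row 1 (r): entry -1/2 ≤ 0, skip; row 2 (p): (65/4)/(5/4) = 13.
Minimum ratio 13 is in the p row, so p leaves.

p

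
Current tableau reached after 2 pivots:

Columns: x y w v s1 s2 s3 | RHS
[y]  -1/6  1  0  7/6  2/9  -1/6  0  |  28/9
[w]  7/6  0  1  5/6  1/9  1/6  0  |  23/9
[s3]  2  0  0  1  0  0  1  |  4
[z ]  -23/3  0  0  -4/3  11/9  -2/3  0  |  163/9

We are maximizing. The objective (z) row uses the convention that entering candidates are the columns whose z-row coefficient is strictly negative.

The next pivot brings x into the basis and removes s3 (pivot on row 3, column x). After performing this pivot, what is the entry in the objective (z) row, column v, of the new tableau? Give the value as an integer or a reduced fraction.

Pivot element is row 3, column x: 2.
Normalize row 3: new (row 3, v) = 1/2 = 1/2.
z-row ← z-row − (-23/3)·(new row 3): -4/3 − (-23/3)·(1/2) = 5/2.

5/2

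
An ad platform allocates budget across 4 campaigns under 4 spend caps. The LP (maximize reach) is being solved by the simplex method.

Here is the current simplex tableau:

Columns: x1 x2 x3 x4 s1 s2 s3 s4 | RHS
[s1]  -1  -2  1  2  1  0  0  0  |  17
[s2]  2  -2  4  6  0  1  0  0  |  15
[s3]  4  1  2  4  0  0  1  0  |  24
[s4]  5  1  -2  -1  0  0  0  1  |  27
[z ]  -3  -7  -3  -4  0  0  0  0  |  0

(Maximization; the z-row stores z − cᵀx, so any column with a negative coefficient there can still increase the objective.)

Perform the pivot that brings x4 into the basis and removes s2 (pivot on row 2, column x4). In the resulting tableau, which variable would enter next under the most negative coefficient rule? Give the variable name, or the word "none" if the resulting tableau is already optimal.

x2

Pivot element 6. New z-row = old z-row − (-4)·(row 2/6).
Updated z-row coefficients: x1: -5/3, x2: -25/3, x3: -1/3, x4: 0, s1: 0, s2: 2/3, s3: 0, s4: 0.
The most negative is -25/3 in column x2, so x2 would enter next.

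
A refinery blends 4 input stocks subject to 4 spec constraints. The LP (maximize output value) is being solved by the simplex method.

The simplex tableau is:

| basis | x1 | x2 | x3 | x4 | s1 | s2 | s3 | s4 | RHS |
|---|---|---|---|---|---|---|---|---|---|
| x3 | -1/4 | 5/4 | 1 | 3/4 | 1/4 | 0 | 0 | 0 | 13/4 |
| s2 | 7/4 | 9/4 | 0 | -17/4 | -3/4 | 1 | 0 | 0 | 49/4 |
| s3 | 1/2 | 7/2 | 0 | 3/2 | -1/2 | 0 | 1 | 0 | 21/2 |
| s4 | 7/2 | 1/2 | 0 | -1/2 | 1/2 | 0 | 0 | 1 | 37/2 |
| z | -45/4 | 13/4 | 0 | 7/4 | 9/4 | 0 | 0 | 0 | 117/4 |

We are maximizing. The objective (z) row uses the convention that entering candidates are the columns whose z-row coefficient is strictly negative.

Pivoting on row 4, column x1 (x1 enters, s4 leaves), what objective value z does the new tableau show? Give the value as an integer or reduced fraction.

621/7

Minimum ratio for x1: (37/2)/(7/2) = 37/7.
z changes by −(z-row coeff of x1)·ratio = −(-45/4)·(37/7) = 1665/28.
New z = 117/4 + (1665/28) = 621/7.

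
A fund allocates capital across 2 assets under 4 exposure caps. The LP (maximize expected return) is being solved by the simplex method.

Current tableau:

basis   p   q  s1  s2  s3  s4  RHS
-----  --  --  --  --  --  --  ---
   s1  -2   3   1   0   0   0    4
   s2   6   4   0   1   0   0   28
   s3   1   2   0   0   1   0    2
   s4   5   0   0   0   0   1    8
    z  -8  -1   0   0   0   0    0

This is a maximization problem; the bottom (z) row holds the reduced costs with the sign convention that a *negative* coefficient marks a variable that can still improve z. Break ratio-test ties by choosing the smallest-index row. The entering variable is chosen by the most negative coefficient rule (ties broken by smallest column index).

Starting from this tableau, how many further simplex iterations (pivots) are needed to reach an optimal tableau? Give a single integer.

2

pivot: p in, s4 out → z = 64/5
pivot: q in, s3 out → z = 13
No improving column remains; optimal.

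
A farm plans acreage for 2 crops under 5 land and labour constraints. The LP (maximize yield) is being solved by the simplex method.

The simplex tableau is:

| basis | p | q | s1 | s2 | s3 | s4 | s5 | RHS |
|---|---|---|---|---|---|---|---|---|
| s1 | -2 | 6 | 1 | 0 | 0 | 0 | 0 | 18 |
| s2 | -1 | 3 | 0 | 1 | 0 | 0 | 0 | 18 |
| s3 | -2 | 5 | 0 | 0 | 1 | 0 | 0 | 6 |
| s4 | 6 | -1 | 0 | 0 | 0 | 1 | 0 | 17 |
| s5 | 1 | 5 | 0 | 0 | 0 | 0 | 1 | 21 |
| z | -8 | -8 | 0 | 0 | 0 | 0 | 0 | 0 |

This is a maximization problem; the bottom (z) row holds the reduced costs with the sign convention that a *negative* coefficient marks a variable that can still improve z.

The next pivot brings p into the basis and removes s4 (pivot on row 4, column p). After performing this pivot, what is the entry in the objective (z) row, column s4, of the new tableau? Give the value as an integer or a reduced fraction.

4/3

Pivot element is row 4, column p: 6.
Normalize row 4: new (row 4, s4) = 1/6 = 1/6.
z-row ← z-row − (-8)·(new row 4): 0 − (-8)·(1/6) = 4/3.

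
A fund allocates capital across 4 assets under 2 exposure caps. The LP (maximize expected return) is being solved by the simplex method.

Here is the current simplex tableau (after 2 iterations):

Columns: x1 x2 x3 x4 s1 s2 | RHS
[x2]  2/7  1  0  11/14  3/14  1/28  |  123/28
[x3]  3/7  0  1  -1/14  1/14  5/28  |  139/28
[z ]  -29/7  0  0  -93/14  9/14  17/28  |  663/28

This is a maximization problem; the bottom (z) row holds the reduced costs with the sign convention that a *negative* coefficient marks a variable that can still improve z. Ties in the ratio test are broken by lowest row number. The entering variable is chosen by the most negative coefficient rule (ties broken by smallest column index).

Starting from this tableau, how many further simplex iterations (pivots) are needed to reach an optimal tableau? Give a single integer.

2

pivot: x4 in, x2 out → z = 669/11
pivot: x1 in, x3 out → z = 406/5
No improving column remains; optimal.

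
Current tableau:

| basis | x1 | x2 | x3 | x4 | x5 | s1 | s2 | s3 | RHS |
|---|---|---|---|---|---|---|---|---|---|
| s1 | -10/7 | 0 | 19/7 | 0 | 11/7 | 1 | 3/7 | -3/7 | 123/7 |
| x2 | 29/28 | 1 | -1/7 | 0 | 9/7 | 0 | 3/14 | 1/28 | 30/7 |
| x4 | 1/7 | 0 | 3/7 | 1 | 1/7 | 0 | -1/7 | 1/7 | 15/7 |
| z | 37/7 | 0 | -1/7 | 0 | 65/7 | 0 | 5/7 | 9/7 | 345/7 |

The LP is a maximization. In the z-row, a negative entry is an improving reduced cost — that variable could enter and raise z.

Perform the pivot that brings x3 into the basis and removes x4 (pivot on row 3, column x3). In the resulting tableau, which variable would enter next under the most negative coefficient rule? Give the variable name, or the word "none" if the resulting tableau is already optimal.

none

Pivot element 3/7. New z-row = old z-row − (-1/7)·(row 3/(3/7)).
Updated z-row coefficients: x1: 16/3, x2: 0, x3: 0, x4: 1/3, x5: 28/3, s1: 0, s2: 2/3, s3: 4/3.
No coefficient is strictly negative; the tableau after this pivot is optimal.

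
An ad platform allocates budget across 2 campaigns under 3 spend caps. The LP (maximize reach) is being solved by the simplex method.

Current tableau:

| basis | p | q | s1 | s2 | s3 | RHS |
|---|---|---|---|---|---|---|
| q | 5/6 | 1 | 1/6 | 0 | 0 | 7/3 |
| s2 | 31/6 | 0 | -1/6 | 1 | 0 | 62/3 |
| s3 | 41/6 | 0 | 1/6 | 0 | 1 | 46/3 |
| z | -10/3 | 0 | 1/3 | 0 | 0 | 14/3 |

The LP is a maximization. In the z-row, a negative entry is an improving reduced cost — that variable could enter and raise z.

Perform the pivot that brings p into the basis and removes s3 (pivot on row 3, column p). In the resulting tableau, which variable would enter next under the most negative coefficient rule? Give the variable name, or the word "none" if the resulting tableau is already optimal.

none

Pivot element 41/6. New z-row = old z-row − (-10/3)·(row 3/(41/6)).
Updated z-row coefficients: p: 0, q: 0, s1: 17/41, s2: 0, s3: 20/41.
No coefficient is strictly negative; the tableau after this pivot is optimal.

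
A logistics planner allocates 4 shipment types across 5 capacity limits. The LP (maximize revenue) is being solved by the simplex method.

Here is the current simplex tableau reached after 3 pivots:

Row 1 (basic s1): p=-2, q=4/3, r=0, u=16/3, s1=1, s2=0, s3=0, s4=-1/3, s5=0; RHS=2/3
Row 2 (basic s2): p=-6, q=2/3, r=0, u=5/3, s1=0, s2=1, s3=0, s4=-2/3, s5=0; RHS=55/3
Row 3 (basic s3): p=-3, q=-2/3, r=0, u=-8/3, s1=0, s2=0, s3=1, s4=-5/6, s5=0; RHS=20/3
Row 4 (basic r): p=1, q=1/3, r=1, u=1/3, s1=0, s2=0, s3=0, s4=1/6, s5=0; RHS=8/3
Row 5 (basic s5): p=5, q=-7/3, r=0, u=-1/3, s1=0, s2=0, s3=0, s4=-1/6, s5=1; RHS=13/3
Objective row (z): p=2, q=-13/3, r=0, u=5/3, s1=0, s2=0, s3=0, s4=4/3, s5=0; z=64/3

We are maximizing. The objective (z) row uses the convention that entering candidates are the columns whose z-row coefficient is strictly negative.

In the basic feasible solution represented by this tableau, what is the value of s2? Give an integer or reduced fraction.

s2 is basic (row 2); its value is the RHS of that row: 55/3.

55/3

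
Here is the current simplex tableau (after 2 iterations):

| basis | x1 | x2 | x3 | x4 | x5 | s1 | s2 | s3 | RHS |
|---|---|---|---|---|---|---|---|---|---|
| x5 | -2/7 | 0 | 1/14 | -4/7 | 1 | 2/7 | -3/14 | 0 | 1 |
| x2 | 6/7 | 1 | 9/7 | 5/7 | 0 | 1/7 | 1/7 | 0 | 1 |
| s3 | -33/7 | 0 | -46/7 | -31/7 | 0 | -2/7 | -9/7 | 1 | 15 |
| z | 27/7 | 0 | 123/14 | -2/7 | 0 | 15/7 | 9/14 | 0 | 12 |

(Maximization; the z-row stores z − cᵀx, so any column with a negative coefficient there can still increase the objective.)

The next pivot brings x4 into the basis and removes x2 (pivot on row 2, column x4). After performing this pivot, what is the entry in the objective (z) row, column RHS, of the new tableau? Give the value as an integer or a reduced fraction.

Pivot element is row 2, column x4: 5/7.
Normalize row 2: new (row 2, RHS) = 1/(5/7) = 7/5.
z-row ← z-row − (-2/7)·(new row 2): 12 − (-2/7)·(7/5) = 62/5.

62/5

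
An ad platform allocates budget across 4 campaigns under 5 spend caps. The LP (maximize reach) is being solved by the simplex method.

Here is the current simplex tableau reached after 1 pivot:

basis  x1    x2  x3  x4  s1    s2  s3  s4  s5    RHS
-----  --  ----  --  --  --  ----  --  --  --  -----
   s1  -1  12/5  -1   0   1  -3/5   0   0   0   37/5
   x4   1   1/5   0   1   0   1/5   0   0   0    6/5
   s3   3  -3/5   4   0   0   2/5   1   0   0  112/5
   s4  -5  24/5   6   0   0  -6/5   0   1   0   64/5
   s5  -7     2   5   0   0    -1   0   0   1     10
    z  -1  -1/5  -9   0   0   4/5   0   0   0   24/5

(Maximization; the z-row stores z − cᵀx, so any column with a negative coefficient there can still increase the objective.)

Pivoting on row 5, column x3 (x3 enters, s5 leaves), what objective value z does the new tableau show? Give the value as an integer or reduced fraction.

114/5

Minimum ratio for x3: 10/5 = 2.
z changes by −(z-row coeff of x3)·ratio = −(-9)·2 = 18.
New z = 24/5 + 18 = 114/5.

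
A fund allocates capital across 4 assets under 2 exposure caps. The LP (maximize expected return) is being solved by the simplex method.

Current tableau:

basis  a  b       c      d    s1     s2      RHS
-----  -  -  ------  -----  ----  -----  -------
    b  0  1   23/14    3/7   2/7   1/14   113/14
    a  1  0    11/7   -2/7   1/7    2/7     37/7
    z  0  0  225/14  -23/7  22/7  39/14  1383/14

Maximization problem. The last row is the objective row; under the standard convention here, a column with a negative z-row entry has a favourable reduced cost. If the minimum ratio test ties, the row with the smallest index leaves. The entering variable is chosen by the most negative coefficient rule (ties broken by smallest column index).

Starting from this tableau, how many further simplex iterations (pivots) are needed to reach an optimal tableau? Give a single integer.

1

pivot: d in, b out → z = 482/3
No improving column remains; optimal.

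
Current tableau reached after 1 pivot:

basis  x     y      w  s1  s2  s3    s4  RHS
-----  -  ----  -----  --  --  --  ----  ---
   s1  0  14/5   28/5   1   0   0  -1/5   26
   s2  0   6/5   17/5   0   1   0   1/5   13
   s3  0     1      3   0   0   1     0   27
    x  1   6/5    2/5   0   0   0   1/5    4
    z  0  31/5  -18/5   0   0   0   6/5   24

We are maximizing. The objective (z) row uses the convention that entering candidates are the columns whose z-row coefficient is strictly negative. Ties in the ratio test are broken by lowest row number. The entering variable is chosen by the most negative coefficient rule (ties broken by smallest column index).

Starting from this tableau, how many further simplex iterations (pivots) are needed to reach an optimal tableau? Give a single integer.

1

pivot: w in, s2 out → z = 642/17
No improving column remains; optimal.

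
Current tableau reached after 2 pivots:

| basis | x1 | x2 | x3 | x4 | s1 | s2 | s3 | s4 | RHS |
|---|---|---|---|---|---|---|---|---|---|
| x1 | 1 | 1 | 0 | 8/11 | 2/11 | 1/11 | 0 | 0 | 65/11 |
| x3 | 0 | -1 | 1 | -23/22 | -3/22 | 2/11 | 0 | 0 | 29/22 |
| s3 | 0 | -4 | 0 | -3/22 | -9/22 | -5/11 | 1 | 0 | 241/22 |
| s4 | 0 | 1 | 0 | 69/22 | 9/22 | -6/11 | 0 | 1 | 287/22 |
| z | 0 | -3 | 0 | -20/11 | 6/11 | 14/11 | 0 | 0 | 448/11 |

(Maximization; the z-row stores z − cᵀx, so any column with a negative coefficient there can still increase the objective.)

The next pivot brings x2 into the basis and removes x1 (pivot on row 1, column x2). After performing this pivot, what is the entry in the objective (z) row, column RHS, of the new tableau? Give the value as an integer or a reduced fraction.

643/11

Pivot element is row 1, column x2: 1.
Normalize row 1: new (row 1, RHS) = (65/11)/1 = 65/11.
z-row ← z-row − (-3)·(new row 1): 448/11 − (-3)·(65/11) = 643/11.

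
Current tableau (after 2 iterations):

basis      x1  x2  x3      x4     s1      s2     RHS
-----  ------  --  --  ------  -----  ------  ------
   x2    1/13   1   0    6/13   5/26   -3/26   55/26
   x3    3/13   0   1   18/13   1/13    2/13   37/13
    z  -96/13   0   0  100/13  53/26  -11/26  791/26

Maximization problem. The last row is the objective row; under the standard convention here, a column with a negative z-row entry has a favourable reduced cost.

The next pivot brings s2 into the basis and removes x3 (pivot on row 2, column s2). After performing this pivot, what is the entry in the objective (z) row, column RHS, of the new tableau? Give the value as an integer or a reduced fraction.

Pivot element is row 2, column s2: 2/13.
Normalize row 2: new (row 2, RHS) = (37/13)/(2/13) = 37/2.
z-row ← z-row − (-11/26)·(new row 2): 791/26 − (-11/26)·(37/2) = 153/4.

153/4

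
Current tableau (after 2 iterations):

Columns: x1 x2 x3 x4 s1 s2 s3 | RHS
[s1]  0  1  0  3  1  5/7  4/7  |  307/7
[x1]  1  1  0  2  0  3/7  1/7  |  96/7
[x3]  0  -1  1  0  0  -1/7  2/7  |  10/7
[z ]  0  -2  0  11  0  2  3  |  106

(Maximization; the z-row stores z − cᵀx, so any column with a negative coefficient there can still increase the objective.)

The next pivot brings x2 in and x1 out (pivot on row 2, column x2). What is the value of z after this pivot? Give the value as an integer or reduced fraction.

934/7

Minimum ratio for x2: (96/7)/1 = 96/7.
z changes by −(z-row coeff of x2)·ratio = −(-2)·(96/7) = 192/7.
New z = 106 + (192/7) = 934/7.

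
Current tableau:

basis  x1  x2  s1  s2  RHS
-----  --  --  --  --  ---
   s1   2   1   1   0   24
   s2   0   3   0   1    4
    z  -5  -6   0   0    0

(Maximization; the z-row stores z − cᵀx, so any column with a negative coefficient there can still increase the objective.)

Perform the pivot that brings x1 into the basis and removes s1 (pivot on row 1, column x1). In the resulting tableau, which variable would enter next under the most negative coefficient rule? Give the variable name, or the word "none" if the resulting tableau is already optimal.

x2

Pivot element 2. New z-row = old z-row − (-5)·(row 1/2).
Updated z-row coefficients: x1: 0, x2: -7/2, s1: 5/2, s2: 0.
The most negative is -7/2 in column x2, so x2 would enter next.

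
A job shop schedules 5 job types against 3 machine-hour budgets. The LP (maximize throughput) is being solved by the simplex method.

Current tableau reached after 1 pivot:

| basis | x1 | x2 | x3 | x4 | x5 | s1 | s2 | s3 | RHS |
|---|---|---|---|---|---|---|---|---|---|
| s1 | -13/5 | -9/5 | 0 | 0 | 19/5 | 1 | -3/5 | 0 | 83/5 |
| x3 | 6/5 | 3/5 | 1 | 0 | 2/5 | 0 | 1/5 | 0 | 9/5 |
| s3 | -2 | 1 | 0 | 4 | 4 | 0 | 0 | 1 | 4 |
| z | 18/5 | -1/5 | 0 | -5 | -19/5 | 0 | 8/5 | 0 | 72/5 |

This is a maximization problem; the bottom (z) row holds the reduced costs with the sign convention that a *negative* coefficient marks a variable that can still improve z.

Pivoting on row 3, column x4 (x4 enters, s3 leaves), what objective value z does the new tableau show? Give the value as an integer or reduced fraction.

Minimum ratio for x4: 4/4 = 1.
z changes by −(z-row coeff of x4)·ratio = −(-5)·1 = 5.
New z = 72/5 + 5 = 97/5.

97/5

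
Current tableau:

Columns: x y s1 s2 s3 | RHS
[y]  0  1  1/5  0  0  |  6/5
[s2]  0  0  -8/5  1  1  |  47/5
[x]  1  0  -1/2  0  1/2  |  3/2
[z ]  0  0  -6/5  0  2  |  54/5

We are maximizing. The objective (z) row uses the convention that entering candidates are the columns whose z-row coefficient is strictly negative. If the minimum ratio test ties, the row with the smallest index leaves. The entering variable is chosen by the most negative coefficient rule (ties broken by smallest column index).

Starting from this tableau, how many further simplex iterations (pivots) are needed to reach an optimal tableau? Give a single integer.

pivot: s1 in, y out → z = 18
No improving column remains; optimal.

1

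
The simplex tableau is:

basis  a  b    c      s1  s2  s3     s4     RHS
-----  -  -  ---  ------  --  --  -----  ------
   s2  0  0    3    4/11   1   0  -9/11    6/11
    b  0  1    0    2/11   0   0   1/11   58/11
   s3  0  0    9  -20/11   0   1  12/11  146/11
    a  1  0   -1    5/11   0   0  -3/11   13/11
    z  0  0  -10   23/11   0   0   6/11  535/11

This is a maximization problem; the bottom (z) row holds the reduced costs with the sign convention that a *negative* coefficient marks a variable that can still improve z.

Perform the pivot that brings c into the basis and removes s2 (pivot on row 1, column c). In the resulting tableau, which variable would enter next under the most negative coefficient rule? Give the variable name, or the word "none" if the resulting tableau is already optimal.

s4

Pivot element 3. New z-row = old z-row − (-10)·(row 1/3).
Updated z-row coefficients: a: 0, b: 0, c: 0, s1: 109/33, s2: 10/3, s3: 0, s4: -24/11.
The most negative is -24/11 in column s4, so s4 would enter next.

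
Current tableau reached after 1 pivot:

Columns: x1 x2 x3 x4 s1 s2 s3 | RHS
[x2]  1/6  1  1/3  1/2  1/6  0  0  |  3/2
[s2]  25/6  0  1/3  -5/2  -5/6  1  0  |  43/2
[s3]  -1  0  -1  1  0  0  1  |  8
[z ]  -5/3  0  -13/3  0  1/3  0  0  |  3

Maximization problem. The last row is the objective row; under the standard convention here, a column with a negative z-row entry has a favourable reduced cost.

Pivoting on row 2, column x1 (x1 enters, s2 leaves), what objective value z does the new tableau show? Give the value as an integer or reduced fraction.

58/5

Minimum ratio for x1: (43/2)/(25/6) = 129/25.
z changes by −(z-row coeff of x1)·ratio = −(-5/3)·(129/25) = 43/5.
New z = 3 + (43/5) = 58/5.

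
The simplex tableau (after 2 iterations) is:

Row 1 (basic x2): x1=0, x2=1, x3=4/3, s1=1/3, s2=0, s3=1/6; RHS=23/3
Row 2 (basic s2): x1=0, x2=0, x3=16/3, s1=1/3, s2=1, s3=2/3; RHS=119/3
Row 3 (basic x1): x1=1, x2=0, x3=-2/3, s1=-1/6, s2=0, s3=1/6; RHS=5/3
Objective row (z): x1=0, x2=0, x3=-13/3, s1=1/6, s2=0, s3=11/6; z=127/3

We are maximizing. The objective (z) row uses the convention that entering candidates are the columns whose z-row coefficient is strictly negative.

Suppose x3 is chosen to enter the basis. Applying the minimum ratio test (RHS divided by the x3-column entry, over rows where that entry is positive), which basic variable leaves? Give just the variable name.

Ratios: row 1 (x2): (23/3)/(4/3) = 23/4; row 2 (s2): (119/3)/(16/3) = 119/16; row 3 (x1): entry -2/3 ≤ 0, skip.
Minimum ratio 23/4 is in the x2 row, so x2 leaves.

x2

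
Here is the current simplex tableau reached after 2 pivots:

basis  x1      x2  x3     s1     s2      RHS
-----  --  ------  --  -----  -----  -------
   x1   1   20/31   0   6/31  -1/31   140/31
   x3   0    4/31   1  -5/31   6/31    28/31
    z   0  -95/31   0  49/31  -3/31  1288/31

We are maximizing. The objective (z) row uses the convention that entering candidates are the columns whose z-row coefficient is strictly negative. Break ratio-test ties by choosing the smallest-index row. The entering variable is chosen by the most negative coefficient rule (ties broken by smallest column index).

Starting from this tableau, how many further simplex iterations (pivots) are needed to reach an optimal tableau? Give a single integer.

pivot: x2 in, x1 out → z = 63
pivot: s2 in, x3 out → z = 63
No improving column remains; optimal.

2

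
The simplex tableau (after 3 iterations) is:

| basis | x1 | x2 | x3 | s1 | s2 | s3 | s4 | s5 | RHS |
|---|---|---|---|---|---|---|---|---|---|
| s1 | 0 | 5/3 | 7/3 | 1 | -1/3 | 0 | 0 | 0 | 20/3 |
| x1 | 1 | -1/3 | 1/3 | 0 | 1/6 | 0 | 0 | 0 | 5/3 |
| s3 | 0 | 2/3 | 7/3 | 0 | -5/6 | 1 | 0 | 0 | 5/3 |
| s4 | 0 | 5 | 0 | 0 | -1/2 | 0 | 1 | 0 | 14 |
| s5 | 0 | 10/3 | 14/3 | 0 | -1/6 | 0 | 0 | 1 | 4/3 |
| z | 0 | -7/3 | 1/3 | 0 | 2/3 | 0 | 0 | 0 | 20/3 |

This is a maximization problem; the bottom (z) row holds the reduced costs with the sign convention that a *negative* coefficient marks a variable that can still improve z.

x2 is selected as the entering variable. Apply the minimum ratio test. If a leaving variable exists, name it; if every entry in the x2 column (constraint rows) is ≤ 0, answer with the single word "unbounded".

Ratios: row 1 (s1): (20/3)/(5/3) = 4; row 2 (x1): entry -1/3 ≤ 0, skip; row 3 (s3): (5/3)/(2/3) = 5/2; row 4 (s4): 14/5 = 14/5; row 5 (s5): (4/3)/(10/3) = 2/5.
Minimum ratio is in the s5 row, so s5 leaves.

s5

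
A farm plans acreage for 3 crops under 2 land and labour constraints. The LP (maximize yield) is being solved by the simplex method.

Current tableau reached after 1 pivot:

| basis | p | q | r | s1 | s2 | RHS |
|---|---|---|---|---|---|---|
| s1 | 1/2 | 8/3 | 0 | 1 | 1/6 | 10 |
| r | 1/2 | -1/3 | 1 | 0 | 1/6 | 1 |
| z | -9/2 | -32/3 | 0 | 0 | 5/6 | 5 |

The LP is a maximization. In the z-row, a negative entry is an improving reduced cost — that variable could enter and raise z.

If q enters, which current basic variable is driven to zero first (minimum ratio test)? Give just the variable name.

s1

Ratios: row 1 (s1): 10/(8/3) = 15/4; row 2 (r): entry -1/3 ≤ 0, skip.
Minimum ratio 15/4 is in the s1 row, so s1 leaves.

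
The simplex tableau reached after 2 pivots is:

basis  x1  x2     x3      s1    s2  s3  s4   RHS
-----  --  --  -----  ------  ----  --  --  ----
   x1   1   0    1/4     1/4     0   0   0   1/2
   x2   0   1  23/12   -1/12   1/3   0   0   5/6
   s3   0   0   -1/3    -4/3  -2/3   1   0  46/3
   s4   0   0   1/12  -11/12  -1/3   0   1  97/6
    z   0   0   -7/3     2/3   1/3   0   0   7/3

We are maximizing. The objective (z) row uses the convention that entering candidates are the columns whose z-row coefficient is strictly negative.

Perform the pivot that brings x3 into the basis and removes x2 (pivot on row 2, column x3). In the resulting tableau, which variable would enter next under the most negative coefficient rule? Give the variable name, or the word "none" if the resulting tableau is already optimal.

Pivot element 23/12. New z-row = old z-row − (-7/3)·(row 2/(23/12)).
Updated z-row coefficients: x1: 0, x2: 28/23, x3: 0, s1: 13/23, s2: 17/23, s3: 0, s4: 0.
No coefficient is strictly negative; the tableau after this pivot is optimal.

none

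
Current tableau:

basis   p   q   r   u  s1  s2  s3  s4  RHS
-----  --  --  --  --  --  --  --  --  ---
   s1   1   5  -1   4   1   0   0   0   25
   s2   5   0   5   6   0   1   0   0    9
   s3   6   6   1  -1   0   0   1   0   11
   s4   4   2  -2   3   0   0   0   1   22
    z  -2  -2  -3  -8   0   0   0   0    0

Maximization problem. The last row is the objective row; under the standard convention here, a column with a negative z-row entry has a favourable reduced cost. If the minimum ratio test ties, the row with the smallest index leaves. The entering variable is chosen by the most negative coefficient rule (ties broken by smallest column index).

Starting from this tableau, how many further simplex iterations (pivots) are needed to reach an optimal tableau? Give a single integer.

pivot: u in, s2 out → z = 12
pivot: q in, s3 out → z = 97/6
No improving column remains; optimal.

2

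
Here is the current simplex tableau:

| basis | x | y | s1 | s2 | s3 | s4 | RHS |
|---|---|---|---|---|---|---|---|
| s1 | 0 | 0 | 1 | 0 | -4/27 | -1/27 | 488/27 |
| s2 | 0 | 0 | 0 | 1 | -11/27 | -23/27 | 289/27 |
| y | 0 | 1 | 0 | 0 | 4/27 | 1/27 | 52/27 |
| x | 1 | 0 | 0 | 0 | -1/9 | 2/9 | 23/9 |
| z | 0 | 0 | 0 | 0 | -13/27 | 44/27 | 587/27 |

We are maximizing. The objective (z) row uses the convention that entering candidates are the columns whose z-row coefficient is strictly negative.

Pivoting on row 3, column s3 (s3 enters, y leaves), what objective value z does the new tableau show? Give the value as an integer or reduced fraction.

28

Minimum ratio for s3: (52/27)/(4/27) = 13.
z changes by −(z-row coeff of s3)·ratio = −(-13/27)·13 = 169/27.
New z = 587/27 + (169/27) = 28.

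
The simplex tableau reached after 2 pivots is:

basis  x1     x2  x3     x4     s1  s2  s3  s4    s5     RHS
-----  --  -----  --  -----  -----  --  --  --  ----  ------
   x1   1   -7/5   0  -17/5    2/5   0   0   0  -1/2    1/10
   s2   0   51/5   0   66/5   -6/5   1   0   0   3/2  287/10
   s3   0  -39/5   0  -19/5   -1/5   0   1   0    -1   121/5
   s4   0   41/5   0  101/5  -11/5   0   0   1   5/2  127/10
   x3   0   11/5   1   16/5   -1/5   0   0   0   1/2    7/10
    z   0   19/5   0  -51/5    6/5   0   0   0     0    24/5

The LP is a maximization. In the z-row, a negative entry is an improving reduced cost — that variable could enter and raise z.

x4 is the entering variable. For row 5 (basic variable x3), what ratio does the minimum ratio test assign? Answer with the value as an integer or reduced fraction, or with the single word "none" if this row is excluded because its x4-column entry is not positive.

7/32

Ratio = RHS / (x4 entry) = (7/10) / (16/5) = 7/32.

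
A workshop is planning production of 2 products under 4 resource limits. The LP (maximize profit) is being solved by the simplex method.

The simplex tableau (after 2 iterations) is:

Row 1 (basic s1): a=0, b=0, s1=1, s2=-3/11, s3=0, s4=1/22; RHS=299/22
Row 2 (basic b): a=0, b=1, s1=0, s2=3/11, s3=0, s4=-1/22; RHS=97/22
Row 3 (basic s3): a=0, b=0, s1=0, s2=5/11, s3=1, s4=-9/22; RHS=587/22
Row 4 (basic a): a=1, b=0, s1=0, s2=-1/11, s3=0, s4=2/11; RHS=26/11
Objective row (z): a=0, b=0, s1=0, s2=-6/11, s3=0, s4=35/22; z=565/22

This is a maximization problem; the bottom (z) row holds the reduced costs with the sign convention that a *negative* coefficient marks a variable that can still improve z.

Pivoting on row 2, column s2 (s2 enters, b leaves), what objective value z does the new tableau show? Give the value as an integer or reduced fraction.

69/2

Minimum ratio for s2: (97/22)/(3/11) = 97/6.
z changes by −(z-row coeff of s2)·ratio = −(-6/11)·(97/6) = 97/11.
New z = 565/22 + (97/11) = 69/2.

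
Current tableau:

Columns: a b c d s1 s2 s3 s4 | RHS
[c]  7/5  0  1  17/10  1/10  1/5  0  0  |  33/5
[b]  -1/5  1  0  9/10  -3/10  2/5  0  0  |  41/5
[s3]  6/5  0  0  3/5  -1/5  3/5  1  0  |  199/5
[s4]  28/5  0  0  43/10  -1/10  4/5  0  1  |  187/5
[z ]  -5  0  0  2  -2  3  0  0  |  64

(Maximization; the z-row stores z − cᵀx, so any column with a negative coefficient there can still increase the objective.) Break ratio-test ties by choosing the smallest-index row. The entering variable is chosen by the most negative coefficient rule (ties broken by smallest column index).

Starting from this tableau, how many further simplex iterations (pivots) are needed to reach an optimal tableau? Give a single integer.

pivot: a in, c out → z = 613/7
pivot: s1 in, a out → z = 196
No improving column remains; optimal.

2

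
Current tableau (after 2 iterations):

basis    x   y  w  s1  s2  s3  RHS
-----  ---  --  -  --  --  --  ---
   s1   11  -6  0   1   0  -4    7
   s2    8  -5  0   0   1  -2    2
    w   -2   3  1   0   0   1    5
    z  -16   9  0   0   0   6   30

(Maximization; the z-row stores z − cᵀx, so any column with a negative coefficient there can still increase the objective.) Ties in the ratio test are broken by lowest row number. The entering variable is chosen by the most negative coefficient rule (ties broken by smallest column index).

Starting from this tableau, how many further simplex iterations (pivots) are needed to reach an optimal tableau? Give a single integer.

2

pivot: x in, s2 out → z = 34
pivot: y in, w out → z = 260/7
No improving column remains; optimal.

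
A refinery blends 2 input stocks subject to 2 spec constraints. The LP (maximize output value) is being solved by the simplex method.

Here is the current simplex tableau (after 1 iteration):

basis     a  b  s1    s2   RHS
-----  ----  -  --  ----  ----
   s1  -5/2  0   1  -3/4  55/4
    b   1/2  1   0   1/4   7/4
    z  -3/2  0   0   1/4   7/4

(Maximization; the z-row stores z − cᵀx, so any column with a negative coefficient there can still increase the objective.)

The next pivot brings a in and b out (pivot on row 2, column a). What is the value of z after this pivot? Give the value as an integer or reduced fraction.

7

Minimum ratio for a: (7/4)/(1/2) = 7/2.
z changes by −(z-row coeff of a)·ratio = −(-3/2)·(7/2) = 21/4.
New z = 7/4 + (21/4) = 7.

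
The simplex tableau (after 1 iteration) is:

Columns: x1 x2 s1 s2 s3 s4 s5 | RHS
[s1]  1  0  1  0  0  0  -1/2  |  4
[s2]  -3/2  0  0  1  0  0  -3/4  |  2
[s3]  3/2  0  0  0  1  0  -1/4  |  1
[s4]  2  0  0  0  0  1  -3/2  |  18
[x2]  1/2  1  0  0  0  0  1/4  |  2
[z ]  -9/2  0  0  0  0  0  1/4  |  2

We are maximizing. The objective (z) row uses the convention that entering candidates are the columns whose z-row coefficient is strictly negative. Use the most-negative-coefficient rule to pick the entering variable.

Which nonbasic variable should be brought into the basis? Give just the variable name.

x1

Objective-row coefficients: x1: -9/2, x2: 0, s1: 0, s2: 0, s3: 0, s4: 0, s5: 1/4.
The most negative is -9/2 in column x1, so x1 enters.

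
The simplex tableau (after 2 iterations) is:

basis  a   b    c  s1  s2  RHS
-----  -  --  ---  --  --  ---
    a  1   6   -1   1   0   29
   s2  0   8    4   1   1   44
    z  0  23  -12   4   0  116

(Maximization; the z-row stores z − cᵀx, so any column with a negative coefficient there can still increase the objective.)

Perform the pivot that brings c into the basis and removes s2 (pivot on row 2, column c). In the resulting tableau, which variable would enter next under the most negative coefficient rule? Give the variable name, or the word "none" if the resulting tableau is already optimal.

none

Pivot element 4. New z-row = old z-row − (-12)·(row 2/4).
Updated z-row coefficients: a: 0, b: 47, c: 0, s1: 7, s2: 3.
No coefficient is strictly negative; the tableau after this pivot is optimal.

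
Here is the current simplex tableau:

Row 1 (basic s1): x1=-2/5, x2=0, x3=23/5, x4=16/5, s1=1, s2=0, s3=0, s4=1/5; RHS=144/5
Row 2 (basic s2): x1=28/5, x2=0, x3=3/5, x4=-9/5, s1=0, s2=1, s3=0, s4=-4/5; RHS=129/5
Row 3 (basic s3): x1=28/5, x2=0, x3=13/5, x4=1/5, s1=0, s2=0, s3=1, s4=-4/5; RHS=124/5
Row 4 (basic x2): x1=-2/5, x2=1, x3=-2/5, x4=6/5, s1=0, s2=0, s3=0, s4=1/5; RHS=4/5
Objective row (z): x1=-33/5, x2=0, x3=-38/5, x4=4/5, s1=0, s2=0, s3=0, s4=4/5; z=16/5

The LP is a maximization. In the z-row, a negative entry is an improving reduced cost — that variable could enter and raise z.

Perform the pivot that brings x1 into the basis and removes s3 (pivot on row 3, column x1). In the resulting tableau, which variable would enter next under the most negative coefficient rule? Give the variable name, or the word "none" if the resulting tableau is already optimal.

x3

Pivot element 28/5. New z-row = old z-row − (-33/5)·(row 3/(28/5)).
Updated z-row coefficients: x1: 0, x2: 0, x3: -127/28, x4: 29/28, s1: 0, s2: 0, s3: 33/28, s4: -1/7.
The most negative is -127/28 in column x3, so x3 would enter next.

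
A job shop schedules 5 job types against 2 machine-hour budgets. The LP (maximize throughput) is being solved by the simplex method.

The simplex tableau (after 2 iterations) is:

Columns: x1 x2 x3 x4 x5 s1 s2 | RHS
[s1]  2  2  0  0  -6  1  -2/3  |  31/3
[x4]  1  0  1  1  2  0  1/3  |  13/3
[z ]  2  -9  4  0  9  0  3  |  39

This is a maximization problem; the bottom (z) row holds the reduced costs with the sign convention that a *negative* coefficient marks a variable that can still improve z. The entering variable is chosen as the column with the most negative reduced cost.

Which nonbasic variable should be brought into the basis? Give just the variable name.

Objective-row coefficients: x1: 2, x2: -9, x3: 4, x4: 0, x5: 9, s1: 0, s2: 3.
The most negative is -9 in column x2, so x2 enters.

x2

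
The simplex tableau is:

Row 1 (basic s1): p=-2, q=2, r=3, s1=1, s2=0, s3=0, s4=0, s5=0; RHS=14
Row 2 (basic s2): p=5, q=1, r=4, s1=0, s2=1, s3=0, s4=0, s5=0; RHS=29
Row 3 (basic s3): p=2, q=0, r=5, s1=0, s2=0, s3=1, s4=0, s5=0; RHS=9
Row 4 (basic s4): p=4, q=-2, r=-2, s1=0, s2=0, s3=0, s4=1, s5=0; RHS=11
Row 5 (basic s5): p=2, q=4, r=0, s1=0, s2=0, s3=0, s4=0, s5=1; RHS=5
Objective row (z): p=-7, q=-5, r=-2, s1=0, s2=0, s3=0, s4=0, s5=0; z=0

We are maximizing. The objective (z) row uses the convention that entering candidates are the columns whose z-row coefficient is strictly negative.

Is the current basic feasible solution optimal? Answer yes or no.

Column p has objective-row coefficient -7, which is negative; an improving pivot exists, so not yet optimal.

no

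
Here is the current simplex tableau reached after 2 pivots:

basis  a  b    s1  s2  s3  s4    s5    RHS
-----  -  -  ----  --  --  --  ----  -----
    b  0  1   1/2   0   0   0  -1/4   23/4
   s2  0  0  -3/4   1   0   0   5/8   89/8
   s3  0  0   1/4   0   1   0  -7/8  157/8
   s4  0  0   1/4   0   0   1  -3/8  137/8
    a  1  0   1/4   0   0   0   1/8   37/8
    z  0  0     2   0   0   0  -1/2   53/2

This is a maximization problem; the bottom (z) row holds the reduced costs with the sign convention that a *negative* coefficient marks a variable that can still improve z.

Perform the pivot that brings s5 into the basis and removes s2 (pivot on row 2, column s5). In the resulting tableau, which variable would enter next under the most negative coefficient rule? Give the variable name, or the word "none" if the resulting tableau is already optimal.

Pivot element 5/8. New z-row = old z-row − (-1/2)·(row 2/(5/8)).
Updated z-row coefficients: a: 0, b: 0, s1: 7/5, s2: 4/5, s3: 0, s4: 0, s5: 0.
No coefficient is strictly negative; the tableau after this pivot is optimal.

none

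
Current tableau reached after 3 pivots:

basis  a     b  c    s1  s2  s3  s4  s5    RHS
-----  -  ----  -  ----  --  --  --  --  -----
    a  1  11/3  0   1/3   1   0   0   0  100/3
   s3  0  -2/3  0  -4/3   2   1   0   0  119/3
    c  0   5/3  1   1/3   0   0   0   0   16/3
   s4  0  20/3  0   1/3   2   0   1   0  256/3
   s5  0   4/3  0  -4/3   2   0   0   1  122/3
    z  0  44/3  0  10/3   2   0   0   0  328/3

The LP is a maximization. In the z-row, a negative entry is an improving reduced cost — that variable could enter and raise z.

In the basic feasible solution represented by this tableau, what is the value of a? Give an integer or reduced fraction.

100/3

a is basic (row 1); its value is the RHS of that row: 100/3.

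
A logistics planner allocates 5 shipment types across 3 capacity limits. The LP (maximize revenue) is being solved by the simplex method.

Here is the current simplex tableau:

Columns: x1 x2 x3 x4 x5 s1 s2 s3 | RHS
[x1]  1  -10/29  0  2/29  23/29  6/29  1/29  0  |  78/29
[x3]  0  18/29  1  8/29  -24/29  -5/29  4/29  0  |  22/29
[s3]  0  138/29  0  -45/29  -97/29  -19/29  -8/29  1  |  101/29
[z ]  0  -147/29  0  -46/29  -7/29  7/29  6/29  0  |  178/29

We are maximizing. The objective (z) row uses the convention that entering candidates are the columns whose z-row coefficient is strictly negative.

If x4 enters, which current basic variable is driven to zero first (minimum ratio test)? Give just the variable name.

x3

Ratios: row 1 (x1): (78/29)/(2/29) = 39; row 2 (x3): (22/29)/(8/29) = 11/4; row 3 (s3): entry -45/29 ≤ 0, skip.
Minimum ratio 11/4 is in the x3 row, so x3 leaves.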